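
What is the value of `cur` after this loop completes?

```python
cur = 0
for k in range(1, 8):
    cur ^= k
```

XOR of 1 to 7
`cur` takes the values: 0 → 1 → 3 → 0 → 4 → 1 → 7 → 0

Answer: 0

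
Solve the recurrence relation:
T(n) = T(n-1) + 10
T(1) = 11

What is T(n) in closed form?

Unrolling: T(n) = T(1) + 10·(n-1) = 11 + 10(n-1) = 10n + 1.

Answer: T(n) = 10n + 1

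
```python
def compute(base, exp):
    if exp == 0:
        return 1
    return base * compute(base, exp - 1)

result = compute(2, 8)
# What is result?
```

compute(2, 8) = 2 * 2 * 2 * 2 * 2 * 2 * 2 * 2 = 256

Answer: 256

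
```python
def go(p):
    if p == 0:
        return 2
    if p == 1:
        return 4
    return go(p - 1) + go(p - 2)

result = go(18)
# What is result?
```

Build up from base cases: go(0)=2, go(1)=4, go(2)=6, go(3)=10, go(4)=16, go(5)=26, go(6)=42, ..., go(18)=13530

Answer: 13530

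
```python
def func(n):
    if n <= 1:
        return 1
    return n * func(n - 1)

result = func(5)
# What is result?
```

func(5) = 5 * 4 * 3 * 2 * 1 = 120

Answer: 120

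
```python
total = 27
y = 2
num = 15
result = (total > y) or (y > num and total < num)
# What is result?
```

Trace:
`total = 27` → total = 27
`y = 2` → y = 2
`num = 15` → num = 15
`result = (total > y) or (y > num and total < num)` → result = True
So result = True

Answer: True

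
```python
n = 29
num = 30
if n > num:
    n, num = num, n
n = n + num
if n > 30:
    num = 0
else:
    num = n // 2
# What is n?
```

Trace:
`n = 29` → n = 29
`num = 30` → num = 30
`if n > num: ...` → n > num is False → no variable changes
`n = n + num` → n = 59
`if n > 30: ...` → n > 30 is True → num = 0
So n = 59

Answer: 59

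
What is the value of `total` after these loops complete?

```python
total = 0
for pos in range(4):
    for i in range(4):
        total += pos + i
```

Sum of all pos+i for pos,i in 4x4
`total` takes the values: 0 → 1 → 3 → 6 → 7 → 9 → 12 → 16 → 18 → 21 → 25 → 30 → 33 → 37 → 42 → 48

Answer: 48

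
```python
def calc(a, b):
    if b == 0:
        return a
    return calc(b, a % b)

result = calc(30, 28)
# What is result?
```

calc(30, 28) -> calc(28, 2) -> calc(2, 0) -> 2

Answer: 2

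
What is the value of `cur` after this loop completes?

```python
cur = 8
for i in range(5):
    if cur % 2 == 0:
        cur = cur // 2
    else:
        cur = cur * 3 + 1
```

Collatz-style transformation from 8
`cur` takes the values: 8 → 4 → 2 → 1 → 4 → 2

Answer: 2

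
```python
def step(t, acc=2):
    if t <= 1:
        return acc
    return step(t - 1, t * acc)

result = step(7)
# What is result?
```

Accumulator trace (n, acc): (7, 2) -> (6, 14) -> (5, 84) -> (4, 420) -> (3, 1680) -> (2, 5040) -> (1, 10080) -> return 10080

Answer: 10080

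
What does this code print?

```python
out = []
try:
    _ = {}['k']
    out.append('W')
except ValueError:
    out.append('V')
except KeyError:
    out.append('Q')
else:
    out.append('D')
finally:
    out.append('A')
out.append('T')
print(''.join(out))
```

Execution trace: 'Q' (except KeyError) → 'A' (finally) → 'T' (after the try/except). Output: QAT

Answer: QAT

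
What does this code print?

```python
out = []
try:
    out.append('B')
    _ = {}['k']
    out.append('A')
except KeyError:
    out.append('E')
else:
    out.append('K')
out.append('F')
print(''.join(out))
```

Execution trace: 'B' (try body) → 'E' (except KeyError) → 'F' (after the try/except). Output: BEF

Answer: BEF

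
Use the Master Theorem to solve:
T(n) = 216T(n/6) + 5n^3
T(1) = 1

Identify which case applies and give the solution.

a=216, b=6, f(n)=5n^3. log_6(216) = 3. Since c=3 = 3, Case 2 applies: T(n) = Θ(n^log_b(a) · log n) = O(n^3 log n).

Answer: O(n^3 log n) - Case 2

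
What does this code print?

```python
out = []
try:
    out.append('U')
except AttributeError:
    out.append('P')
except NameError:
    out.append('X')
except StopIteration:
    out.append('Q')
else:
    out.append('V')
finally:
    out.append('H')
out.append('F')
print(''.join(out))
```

Execution trace: 'U' (try body, no exception) → 'V' (else) → 'H' (finally) → 'F' (after the try/except). Output: UVHF

Answer: UVHF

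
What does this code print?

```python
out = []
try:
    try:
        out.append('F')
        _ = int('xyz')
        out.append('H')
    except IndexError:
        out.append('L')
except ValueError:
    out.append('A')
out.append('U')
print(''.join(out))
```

Execution trace: 'F' (inner try body) → 'A' (outer except ValueError) → 'U' (after the try/except). Output: FAU

Answer: FAU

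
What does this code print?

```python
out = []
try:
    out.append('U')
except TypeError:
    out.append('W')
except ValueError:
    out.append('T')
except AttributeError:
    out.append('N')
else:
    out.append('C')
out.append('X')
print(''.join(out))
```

Execution trace: 'U' (try body, no exception) → 'C' (else) → 'X' (after the try/except). Output: UCX

Answer: UCX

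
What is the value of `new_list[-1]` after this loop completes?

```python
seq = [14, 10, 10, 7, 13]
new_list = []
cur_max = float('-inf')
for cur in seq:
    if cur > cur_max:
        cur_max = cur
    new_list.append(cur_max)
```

Running max ends at 14
`new_list` takes the values: [] → [14] → [14, 14] → [14, 14, 14] → [14, 14, 14, 14] → [14, 14, 14, 14, 14]
So `new_list[-1]` = 14

Answer: 14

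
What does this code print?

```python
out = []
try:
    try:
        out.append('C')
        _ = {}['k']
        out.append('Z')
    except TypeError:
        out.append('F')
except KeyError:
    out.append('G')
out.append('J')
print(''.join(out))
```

Execution trace: 'C' (try body) → 'G' (outer except KeyError) → 'J' (after the try/except). Output: CGJ

Answer: CGJ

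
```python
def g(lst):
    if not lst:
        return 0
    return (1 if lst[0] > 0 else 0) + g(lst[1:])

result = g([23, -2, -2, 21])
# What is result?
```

Count of positive elements in [23, -2, -2, 21] = 2

Answer: 2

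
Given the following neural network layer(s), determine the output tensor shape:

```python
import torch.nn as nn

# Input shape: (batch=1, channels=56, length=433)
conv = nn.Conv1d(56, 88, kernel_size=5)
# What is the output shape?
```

Input: (1, 56, 433) -> Output: (1, 88, 429)

Answer: (1, 88, 429)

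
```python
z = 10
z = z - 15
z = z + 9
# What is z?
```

Trace:
`z = 10` → z = 10
`z = z - 15` → z = -5
`z = z + 9` → z = 4
So z = 4

Answer: 4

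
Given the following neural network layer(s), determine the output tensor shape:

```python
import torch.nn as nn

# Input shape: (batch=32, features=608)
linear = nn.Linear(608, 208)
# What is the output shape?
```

Input: (32, 608) -> Output: (32, 208)

Answer: (32, 208)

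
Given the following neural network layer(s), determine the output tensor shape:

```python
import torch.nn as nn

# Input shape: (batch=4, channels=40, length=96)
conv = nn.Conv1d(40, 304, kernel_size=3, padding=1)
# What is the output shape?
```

Input: (4, 40, 96) -> Output: (4, 304, 96)

Answer: (4, 304, 96)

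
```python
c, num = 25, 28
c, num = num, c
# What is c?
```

Trace:
`c, num = 25, 28` → c = 25; num = 28
`c, num = num, c` → c = 28; num = 25
So c = 28

Answer: 28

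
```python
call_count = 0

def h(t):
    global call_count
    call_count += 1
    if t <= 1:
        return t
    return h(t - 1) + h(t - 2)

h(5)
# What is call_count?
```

Calls(t) = 1 + Calls(t-1) + Calls(t-2); Calls(0)=Calls(1)=1. For t=5 this gives 15.

Answer: 15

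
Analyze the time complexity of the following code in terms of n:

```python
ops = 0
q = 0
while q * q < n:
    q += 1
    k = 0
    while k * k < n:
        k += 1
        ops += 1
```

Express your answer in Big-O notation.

Each loop level contributes: √n × √n. Multiplying the contributions gives O(n).

Answer: O(n)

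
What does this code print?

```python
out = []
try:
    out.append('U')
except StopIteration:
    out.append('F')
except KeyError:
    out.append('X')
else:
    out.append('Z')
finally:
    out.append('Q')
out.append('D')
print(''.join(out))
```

Execution trace: 'U' (try body, no exception) → 'Z' (else) → 'Q' (finally) → 'D' (after the try/except). Output: UZQD

Answer: UZQD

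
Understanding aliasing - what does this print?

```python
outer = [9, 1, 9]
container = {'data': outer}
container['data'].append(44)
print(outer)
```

Key concept: dict holds reference to list.
Step by step:
`outer = [9, 1, 9]` → outer = [9, 1, 9]
`container = {'data': outer}` → container = {'data': [9, 1, 9]}
`container['data'].append(44)` → outer = [9, 1, 9, 44]; container = {'data': [9, 1, 9, 44]}
`print(outer)` → prints [9, 1, 9, 44]

Answer: [9, 1, 9, 44]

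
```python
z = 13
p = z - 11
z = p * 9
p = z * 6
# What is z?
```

Trace:
`z = 13` → z = 13
`p = z - 11` → p = 2
`z = p * 9` → z = 18
`p = z * 6` → p = 108
So z = 18

Answer: 18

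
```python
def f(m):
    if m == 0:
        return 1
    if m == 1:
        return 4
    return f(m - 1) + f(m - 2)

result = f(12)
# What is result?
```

Build up from base cases: f(0)=1, f(1)=4, f(2)=5, f(3)=9, f(4)=14, f(5)=23, f(6)=37, ..., f(12)=665

Answer: 665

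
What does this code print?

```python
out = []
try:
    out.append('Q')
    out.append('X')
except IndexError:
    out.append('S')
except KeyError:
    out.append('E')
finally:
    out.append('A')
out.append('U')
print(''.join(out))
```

Execution trace: 'Q' (try body) → 'X' (try body, no exception) → 'A' (finally) → 'U' (after the try/except). Output: QXAU

Answer: QXAU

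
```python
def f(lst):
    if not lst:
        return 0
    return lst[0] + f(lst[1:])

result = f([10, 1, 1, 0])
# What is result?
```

10 + 1 + 1 + 0 + 0 = 12

Answer: 12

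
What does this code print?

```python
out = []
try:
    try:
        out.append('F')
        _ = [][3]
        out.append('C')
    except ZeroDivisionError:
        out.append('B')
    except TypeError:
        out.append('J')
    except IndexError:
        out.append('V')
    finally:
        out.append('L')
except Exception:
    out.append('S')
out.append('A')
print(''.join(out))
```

Execution trace: 'F' (inner try body) → 'V' (inner except IndexError) → 'L' (inner finally) → 'A' (after the try/except). Output: FVLA

Answer: FVLA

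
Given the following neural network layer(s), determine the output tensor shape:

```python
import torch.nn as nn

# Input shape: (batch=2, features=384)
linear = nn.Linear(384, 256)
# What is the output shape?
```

Input: (2, 384) -> Output: (2, 256)

Answer: (2, 256)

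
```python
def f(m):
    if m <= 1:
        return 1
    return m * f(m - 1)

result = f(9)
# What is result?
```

f(9) = 9 * 8 * 7 * 6 * 5 * 4 * 3 * 2 * 1 = 362880

Answer: 362880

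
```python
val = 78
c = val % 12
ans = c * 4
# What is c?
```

Trace:
`val = 78` → val = 78
`c = val % 12` → c = 6
`ans = c * 4` → ans = 24
So c = 6

Answer: 6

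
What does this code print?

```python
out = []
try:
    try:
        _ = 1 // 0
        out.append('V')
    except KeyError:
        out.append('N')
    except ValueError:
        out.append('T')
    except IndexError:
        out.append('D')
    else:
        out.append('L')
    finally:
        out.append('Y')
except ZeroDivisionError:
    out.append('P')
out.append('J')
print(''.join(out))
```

Execution trace: 'Y' (finally) → 'P' (outer except ZeroDivisionError) → 'J' (after the try/except). Output: YPJ

Answer: YPJ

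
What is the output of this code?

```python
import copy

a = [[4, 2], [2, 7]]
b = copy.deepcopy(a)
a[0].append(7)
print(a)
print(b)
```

Key concept: deep copy is fully independent.
Step by step:
`a = [[4, 2], [2, 7]]` → a = [[4, 2], [2, 7]]
`b = copy.deepcopy(a)` → b = [[4, 2], [2, 7]]
`a[0].append(7)` → a = [[4, 2, 7], [2, 7]]
`print(a)` → prints [[4, 2, 7], [2, 7]]
`print(b)` → prints [[4, 2], [2, 7]]

Answer:
[[4, 2, 7], [2, 7]]
[[4, 2], [2, 7]]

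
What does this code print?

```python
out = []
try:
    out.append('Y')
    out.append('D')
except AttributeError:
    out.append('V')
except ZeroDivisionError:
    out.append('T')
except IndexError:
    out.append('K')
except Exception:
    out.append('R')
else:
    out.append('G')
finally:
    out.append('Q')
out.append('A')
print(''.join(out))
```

Execution trace: 'Y' (try body) → 'D' (try body, no exception) → 'G' (else) → 'Q' (finally) → 'A' (after the try/except). Output: YDGQA

Answer: YDGQA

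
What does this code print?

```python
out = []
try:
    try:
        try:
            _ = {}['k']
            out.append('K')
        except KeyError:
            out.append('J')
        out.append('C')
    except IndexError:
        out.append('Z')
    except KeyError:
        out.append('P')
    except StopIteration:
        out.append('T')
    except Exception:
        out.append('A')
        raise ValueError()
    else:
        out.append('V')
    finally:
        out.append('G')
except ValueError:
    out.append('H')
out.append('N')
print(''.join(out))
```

Execution trace: 'J' (inner except KeyError) → 'C' (try body, no exception) → 'V' (else) → 'G' (finally) → 'N' (after the try/except). Output: JCVGN

Answer: JCVGN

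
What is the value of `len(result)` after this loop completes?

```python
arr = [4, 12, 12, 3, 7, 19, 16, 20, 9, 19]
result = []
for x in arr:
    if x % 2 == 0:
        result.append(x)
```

Count even numbers in [4, 12, 12, 3, 7, 19, 16, 20, 9, 19]
`result` takes the values: [] → [4] → [4, 12] → [4, 12, 12] → [4, 12, 12, 16] → [4, 12, 12, 16, 20]
So `len(result)` = 5

Answer: 5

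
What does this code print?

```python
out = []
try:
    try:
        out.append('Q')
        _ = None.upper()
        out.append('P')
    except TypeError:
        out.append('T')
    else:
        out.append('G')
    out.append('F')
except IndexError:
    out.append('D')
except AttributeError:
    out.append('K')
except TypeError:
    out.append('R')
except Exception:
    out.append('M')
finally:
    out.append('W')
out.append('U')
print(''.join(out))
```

Execution trace: 'Q' (inner try body) → 'K' (except AttributeError) → 'W' (finally) → 'U' (after the try/except). Output: QKWU

Answer: QKWU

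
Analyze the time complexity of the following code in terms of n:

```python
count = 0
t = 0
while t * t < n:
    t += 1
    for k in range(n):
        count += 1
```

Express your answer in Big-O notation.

Each loop level contributes: √n × n. Multiplying the contributions gives O(n√n).

Answer: O(n√n)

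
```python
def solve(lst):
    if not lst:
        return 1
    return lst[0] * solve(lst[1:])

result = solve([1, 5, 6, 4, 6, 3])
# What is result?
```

Product over [1, 5, 6, 4, 6, 3] = 1 * 5 * 6 * 4 * 6 * 3 = 2160

Answer: 2160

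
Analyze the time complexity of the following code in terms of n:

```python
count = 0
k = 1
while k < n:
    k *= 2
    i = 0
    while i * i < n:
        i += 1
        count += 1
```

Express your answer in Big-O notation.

Each loop level contributes: log n × √n. Multiplying the contributions gives O(√n log n).

Answer: O(√n log n)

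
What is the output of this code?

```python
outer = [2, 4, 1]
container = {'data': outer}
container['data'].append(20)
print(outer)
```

Key concept: dict holds reference to list.
Step by step:
`outer = [2, 4, 1]` → outer = [2, 4, 1]
`container = {'data': outer}` → container = {'data': [2, 4, 1]}
`container['data'].append(20)` → outer = [2, 4, 1, 20]; container = {'data': [2, 4, 1, 20]}
`print(outer)` → prints [2, 4, 1, 20]

Answer: [2, 4, 1, 20]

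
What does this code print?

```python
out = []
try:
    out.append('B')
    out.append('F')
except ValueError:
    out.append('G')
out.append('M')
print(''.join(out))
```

Execution trace: 'B' (try body) → 'F' (try body, no exception) → 'M' (after the try/except). Output: BFM

Answer: BFM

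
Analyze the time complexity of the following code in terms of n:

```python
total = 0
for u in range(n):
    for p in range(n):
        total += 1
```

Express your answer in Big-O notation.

Each loop level contributes: n × n. Multiplying the contributions gives O(n^2).

Answer: O(n^2)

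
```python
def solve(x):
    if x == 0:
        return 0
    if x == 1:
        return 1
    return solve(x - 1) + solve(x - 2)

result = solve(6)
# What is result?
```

Build up from base cases: solve(0)=0, solve(1)=1, solve(2)=1, solve(3)=2, solve(4)=3, solve(5)=5, solve(6)=8

Answer: 8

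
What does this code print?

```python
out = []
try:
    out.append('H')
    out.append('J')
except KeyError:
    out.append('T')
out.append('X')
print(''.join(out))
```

Execution trace: 'H' (try body) → 'J' (try body, no exception) → 'X' (after the try/except). Output: HJX

Answer: HJX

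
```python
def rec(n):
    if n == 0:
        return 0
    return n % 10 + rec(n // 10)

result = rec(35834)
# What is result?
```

Sum of digits of 35834: 4 + 3 + 8 + 5 + 3 = 23

Answer: 23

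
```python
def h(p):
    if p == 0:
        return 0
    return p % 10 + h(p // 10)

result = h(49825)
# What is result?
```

Sum of digits of 49825: 5 + 2 + 8 + 9 + 4 = 28

Answer: 28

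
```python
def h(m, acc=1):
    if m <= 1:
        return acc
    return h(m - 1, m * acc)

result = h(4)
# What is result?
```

Accumulator trace (n, acc): (4, 1) -> (3, 4) -> (2, 12) -> (1, 24) -> return 24

Answer: 24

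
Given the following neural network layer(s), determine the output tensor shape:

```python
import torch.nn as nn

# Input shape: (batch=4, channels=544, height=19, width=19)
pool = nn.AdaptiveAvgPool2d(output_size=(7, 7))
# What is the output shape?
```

Input: (4, 544, 19, 19) -> Output: (4, 544, 7, 7)

Answer: (4, 544, 7, 7)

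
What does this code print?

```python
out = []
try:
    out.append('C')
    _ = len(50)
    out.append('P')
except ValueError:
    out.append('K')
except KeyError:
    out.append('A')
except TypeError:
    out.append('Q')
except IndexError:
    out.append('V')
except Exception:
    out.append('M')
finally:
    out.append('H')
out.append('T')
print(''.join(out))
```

Execution trace: 'C' (try body) → 'Q' (except TypeError) → 'H' (finally) → 'T' (after the try/except). Output: CQHT

Answer: CQHT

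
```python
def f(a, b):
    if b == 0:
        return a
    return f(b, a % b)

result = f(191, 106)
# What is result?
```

f(191, 106) -> f(106, 85) -> f(85, 21) -> f(21, 1) -> f(1, 0) -> 1

Answer: 1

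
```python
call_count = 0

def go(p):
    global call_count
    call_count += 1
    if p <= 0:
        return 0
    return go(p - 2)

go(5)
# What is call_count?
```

Linear recursion stepping by 2: 4 calls from p=5 down to ≤0.

Answer: 4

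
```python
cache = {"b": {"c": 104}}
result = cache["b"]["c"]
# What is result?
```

Trace:
`cache = {"b": {"c": 104}}` → cache = {'b': {'c': 104}}
`result = cache["b"]["c"]` → result = 104
So result = 104

Answer: 104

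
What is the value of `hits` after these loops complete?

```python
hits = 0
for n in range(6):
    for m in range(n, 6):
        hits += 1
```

Upper triangle: 6 + 5 + ... + 1
`hits` takes the values: 0 → 1 → 2 → 3 → 4 → 5 → 6 → 7 → 8 → 9 → 10 → 11 → 12 → 13 → 14 → 15 → 16 → 17 → 18 → 19 → 20 → 21

Answer: 21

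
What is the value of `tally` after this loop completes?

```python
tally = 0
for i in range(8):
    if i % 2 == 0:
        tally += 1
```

Count numbers divisible by 2 in range(8)
`tally` takes the values: 0 → 1 → 2 → 3 → 4

Answer: 4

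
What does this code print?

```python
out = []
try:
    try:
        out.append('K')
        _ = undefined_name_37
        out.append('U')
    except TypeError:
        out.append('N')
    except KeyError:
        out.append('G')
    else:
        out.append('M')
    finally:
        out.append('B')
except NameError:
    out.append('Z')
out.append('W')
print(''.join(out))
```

Execution trace: 'K' (try body) → 'B' (finally) → 'Z' (outer except NameError) → 'W' (after the try/except). Output: KBZW

Answer: KBZW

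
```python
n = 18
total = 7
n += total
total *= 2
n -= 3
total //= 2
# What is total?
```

Trace:
`n = 18` → n = 18
`total = 7` → total = 7
`n += total` → n = 25
`total *= 2` → total = 14
`n -= 3` → n = 22
`total //= 2` → total = 7
So total = 7

Answer: 7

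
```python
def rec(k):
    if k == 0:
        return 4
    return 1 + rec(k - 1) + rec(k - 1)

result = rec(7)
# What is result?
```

rec(k) = 1 + 2·rec(k-1), rec(0)=4. Closed form: (4+1)·2^7 - 1 = 639.

Answer: 639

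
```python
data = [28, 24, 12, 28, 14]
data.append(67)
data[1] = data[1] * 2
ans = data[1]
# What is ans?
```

Trace:
`data = [28, 24, 12, 28, 14]` → data = [28, 24, 12, 28, 14]
`data.append(67)` → data = [28, 24, 12, 28, 14, 67]
`data[1] = data[1] * 2` → data = [28, 48, 12, 28, 14, 67]
`ans = data[1]` → ans = 48
So ans = 48

Answer: 48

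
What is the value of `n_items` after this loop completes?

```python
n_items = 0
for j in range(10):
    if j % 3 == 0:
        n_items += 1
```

Count numbers divisible by 3 in range(10)
`n_items` takes the values: 0 → 1 → 2 → 3 → 4

Answer: 4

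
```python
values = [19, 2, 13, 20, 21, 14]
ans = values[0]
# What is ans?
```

Trace:
`values = [19, 2, 13, 20, 21, 14]` → values = [19, 2, 13, 20, 21, 14]
`ans = values[0]` → ans = 19
So ans = 19

Answer: 19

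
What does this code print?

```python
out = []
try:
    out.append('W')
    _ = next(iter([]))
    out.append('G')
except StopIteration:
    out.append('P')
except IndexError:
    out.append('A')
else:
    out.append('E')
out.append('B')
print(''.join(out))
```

Execution trace: 'W' (try body) → 'P' (except StopIteration) → 'B' (after the try/except). Output: WPB

Answer: WPB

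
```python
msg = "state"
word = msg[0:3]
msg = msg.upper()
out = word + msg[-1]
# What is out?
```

Trace:
`msg = "state"` → msg = 'state'
`word = msg[0:3]` → word = 'sta'
`msg = msg.upper()` → msg = 'STATE'
`out = word + msg[-1]` → out = 'staE'
So out = 'staE'

Answer: 'staE'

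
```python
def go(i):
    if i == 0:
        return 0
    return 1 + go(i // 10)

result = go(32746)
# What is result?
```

Count of digits of 32746: 5

Answer: 5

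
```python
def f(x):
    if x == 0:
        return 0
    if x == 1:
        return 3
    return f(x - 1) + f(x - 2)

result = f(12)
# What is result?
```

Build up from base cases: f(0)=0, f(1)=3, f(2)=3, f(3)=6, f(4)=9, f(5)=15, f(6)=24, ..., f(12)=432

Answer: 432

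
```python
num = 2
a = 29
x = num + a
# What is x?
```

Trace:
`num = 2` → num = 2
`a = 29` → a = 29
`x = num + a` → x = 31
So x = 31

Answer: 31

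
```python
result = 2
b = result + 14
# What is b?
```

Trace:
`result = 2` → result = 2
`b = result + 14` → b = 16
So b = 16

Answer: 16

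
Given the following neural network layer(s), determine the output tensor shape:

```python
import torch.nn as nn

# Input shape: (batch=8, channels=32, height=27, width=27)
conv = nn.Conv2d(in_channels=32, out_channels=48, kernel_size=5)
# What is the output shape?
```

Input: (8, 32, 27, 27) -> Output: (8, 48, 23, 23)

Answer: (8, 48, 23, 23)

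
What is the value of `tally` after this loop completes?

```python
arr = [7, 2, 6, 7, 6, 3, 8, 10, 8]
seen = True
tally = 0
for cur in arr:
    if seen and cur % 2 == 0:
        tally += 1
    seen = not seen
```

Count even values at even positions
`tally` takes the values: 0 → 1 → 2 → 3 → 4

Answer: 4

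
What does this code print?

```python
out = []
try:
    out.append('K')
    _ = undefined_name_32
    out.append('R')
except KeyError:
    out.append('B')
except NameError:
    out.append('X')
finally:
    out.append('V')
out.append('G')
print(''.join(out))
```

Execution trace: 'K' (try body) → 'X' (except NameError) → 'V' (finally) → 'G' (after the try/except). Output: KXVG

Answer: KXVG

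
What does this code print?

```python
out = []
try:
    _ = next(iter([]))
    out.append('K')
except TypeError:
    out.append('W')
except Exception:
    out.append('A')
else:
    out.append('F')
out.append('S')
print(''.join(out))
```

Execution trace: 'A' (except Exception) → 'S' (after the try/except). Output: AS

Answer: AS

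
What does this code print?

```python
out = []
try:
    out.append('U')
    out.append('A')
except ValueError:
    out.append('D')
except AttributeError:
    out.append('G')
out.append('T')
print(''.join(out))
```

Execution trace: 'U' (try body) → 'A' (try body, no exception) → 'T' (after the try/except). Output: UAT

Answer: UAT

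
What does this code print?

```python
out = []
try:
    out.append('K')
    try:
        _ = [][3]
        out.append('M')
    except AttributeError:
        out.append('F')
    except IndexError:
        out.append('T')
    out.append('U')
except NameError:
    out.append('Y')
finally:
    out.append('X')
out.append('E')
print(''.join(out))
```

Execution trace: 'K' (try body) → 'T' (inner except IndexError) → 'U' (try body, no exception) → 'X' (finally) → 'E' (after the try/except). Output: KTUXE

Answer: KTUXE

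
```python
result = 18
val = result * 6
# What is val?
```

Trace:
`result = 18` → result = 18
`val = result * 6` → val = 108
So val = 108

Answer: 108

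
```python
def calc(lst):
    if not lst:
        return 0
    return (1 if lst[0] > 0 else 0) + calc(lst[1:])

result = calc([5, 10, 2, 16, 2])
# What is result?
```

Count of positive elements in [5, 10, 2, 16, 2] = 5

Answer: 5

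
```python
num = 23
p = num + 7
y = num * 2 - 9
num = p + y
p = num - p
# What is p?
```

Trace:
`num = 23` → num = 23
`p = num + 7` → p = 30
`y = num * 2 - 9` → y = 37
`num = p + y` → num = 67
`p = num - p` → p = 37
So p = 37

Answer: 37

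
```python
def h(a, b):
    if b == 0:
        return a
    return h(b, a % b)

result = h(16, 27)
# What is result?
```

h(16, 27) -> h(27, 16) -> h(16, 11) -> h(11, 5) -> h(5, 1) -> h(1, 0) -> 1

Answer: 1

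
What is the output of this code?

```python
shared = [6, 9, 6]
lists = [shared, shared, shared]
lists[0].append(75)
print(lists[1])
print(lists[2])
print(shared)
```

Key concept: list of same reference.
Step by step:
`shared = [6, 9, 6]` → shared = [6, 9, 6]
`lists = [shared, shared, shared]` → lists = [[6, 9, 6], [6, 9, 6], [6, 9, 6]]
`lists[0].append(75)` → shared = [6, 9, 6, 75]; lists = [[6, 9, 6, 75], [6, 9, 6, 75], [6, 9, 6, 75]]
`print(lists[1])` → prints [6, 9, 6, 75]
`print(lists[2])` → prints [6, 9, 6, 75]
`print(shared)` → prints [6, 9, 6, 75]

Answer:
[6, 9, 6, 75]
[6, 9, 6, 75]
[6, 9, 6, 75]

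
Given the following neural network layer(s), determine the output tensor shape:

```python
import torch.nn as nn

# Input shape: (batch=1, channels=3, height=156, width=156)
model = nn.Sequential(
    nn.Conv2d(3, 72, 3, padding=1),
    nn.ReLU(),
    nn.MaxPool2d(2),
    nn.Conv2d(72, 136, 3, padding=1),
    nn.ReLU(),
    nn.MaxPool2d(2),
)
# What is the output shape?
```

Input: (1, 3, 156, 156) -> after first Conv2d: (1, 72, 156, 156) -> after first MaxPool2d: (1, 72, 78, 78) -> after second Conv2d: (1, 136, 78, 78) -> Output: (1, 136, 39, 39)

Answer: (1, 136, 39, 39)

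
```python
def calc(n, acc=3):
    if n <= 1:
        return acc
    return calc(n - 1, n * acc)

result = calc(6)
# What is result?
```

Accumulator trace (n, acc): (6, 3) -> (5, 18) -> (4, 90) -> (3, 360) -> (2, 1080) -> (1, 2160) -> return 2160

Answer: 2160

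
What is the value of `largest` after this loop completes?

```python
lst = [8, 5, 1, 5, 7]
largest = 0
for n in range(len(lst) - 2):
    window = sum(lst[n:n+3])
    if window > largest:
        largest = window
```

Max sum of 3-element window in [8, 5, 1, 5, 7]
`largest` takes the values: 0 → 14

Answer: 14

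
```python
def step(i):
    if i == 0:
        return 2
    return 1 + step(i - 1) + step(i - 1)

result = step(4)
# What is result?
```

step(i) = 1 + 2·step(i-1), step(0)=2. Closed form: (2+1)·2^4 - 1 = 47.

Answer: 47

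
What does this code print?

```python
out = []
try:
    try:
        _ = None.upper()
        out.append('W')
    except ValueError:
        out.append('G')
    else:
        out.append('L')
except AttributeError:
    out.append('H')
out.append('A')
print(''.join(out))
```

Execution trace: 'H' (outer except AttributeError) → 'A' (after the try/except). Output: HA

Answer: HA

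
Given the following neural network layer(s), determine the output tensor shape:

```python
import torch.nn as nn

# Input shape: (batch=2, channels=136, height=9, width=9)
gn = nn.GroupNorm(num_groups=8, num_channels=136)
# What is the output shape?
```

Input: (2, 136, 9, 9) -> Output: (2, 136, 9, 9)

Answer: (2, 136, 9, 9)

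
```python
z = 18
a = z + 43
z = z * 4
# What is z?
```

Trace:
`z = 18` → z = 18
`a = z + 43` → a = 61
`z = z * 4` → z = 72
So z = 72

Answer: 72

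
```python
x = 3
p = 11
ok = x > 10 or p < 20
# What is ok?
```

Trace:
`x = 3` → x = 3
`p = 11` → p = 11
`ok = x > 10 or p < 20` → ok = True
So ok = True

Answer: True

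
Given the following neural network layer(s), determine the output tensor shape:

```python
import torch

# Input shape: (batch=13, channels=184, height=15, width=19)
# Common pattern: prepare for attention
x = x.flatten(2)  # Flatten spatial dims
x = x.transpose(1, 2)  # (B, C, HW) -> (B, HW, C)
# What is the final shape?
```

Input: (13, 184, 15, 19) -> after flatten(2): (13, 184, 285) -> Output: (13, 285, 184)

Answer: (13, 285, 184)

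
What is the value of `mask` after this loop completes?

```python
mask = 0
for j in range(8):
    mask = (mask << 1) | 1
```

Build 8 consecutive 1-bits: 0b11111111
`mask` takes the values: 0 → 1 → 3 → 7 → 15 → 31 → 63 → 127 → 255

Answer: 255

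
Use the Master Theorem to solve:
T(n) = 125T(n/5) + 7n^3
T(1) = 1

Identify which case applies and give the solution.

a=125, b=5, f(n)=7n^3. log_5(125) = 3. Since c=3 = 3, Case 2 applies: T(n) = Θ(n^log_b(a) · log n) = O(n^3 log n).

Answer: O(n^3 log n) - Case 2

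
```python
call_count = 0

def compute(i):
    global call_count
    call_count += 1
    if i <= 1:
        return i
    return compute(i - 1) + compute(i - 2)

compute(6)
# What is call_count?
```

Calls(i) = 1 + Calls(i-1) + Calls(i-2); Calls(0)=Calls(1)=1. For i=6 this gives 25.

Answer: 25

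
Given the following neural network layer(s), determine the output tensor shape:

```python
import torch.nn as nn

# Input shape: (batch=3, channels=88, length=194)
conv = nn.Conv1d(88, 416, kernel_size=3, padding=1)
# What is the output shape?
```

Input: (3, 88, 194) -> Output: (3, 416, 194)

Answer: (3, 416, 194)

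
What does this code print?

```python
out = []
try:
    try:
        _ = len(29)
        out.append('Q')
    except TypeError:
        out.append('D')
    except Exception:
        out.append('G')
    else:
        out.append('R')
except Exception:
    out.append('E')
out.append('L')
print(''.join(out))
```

Execution trace: 'D' (inner except TypeError) → 'L' (after the try/except). Output: DL

Answer: DL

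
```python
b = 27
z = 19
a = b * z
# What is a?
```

Trace:
`b = 27` → b = 27
`z = 19` → z = 19
`a = b * z` → a = 513
So a = 513

Answer: 513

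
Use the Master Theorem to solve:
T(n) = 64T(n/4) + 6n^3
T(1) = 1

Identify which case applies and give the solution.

a=64, b=4, f(n)=6n^3. log_4(64) = 3. Since c=3 = 3, Case 2 applies: T(n) = Θ(n^log_b(a) · log n) = O(n^3 log n).

Answer: O(n^3 log n) - Case 2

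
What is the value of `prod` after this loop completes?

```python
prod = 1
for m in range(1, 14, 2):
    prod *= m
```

Product of 1, 3, 5, ... up to 13
`prod` takes the values: 1 → 3 → 15 → 105 → 945 → 10395 → 135135

Answer: 135135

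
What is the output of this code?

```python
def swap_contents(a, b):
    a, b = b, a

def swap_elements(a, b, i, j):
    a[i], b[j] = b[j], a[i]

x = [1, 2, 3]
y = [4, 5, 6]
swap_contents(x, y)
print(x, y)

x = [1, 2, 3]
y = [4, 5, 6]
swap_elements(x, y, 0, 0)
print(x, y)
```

Key concept: parameter rebinding vs mutation.
Step by step:
`x = [1, 2, 3]` → x = [1, 2, 3]
`y = [4, 5, 6]` → y = [4, 5, 6]
`swap_contents(x, y)` → no visible change to tracked variables
`print(x, y)` → prints [1, 2, 3] [4, 5, 6]
`x = [1, 2, 3]` → x = [1, 2, 3]
`y = [4, 5, 6]` → y = [4, 5, 6]
`swap_elements(x, y, 0, 0)` → x = [4, 2, 3]; y = [1, 5, 6]
`print(x, y)` → prints [4, 2, 3] [1, 5, 6]

Answer:
[1, 2, 3] [4, 5, 6]
[4, 2, 3] [1, 5, 6]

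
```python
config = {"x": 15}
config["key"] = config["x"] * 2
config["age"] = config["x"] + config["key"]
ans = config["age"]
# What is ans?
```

Trace:
`config = {"x": 15}` → config = {'x': 15}
`config["key"] = config["x"] * 2` → config = {'x': 15, 'key': 30}
`config["age"] = config["x"] + config["key"]` → config = {'x': 15, 'key': 30, 'age': 45}
`ans = config["age"]` → ans = 45
So ans = 45

Answer: 45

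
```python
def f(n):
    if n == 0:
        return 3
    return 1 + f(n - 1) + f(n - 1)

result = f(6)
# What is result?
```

f(n) = 1 + 2·f(n-1), f(0)=3. Closed form: (3+1)·2^6 - 1 = 255.

Answer: 255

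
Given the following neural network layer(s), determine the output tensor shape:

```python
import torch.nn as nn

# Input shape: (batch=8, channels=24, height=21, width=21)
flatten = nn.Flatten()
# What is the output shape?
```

Input: (8, 24, 21, 21) -> Output: (8, 10584)

Answer: (8, 10584)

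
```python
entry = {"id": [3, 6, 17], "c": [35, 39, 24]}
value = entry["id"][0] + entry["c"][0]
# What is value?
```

Trace:
`entry = {"id": [3, 6, 17], "c": [35, 39, 24]}` → entry = {'id': [3, 6, 17], 'c': [35, 39, 24]}
`value = entry["id"][0] + entry["c"][0]` → value = 38
So value = 38

Answer: 38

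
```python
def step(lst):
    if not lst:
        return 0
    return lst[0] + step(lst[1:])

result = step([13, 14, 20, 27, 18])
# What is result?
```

13 + 14 + 20 + 27 + 18 + 0 = 92

Answer: 92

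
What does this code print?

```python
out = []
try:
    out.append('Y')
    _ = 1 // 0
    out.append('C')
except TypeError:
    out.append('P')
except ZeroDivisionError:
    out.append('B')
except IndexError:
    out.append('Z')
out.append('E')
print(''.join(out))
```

Execution trace: 'Y' (try body) → 'B' (except ZeroDivisionError) → 'E' (after the try/except). Output: YBE

Answer: YBE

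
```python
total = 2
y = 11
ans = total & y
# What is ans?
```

Trace:
`total = 2` → total = 2
`y = 11` → y = 11
`ans = total & y` → ans = 2
So ans = 2

Answer: 2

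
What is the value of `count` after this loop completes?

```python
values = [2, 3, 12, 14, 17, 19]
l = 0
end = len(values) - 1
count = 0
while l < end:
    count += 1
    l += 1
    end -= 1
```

Iterations until pointers meet (list length 6)
`count` takes the values: 0 → 1 → 2 → 3

Answer: 3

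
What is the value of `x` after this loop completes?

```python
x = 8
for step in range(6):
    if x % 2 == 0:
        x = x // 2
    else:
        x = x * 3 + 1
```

Collatz-style transformation from 8
`x` takes the values: 8 → 4 → 2 → 1 → 4 → 2 → 1

Answer: 1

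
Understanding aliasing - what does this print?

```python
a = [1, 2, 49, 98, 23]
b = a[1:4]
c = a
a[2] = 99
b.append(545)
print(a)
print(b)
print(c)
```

Key concept: slice vs alias.
Step by step:
`a = [1, 2, 49, 98, 23]` → a = [1, 2, 49, 98, 23]
`b = a[1:4]` → b = [2, 49, 98]
`c = a` → c = [1, 2, 49, 98, 23] (same object as a)
`a[2] = 99` → a = [1, 2, 99, 98, 23] (same object as c); c = [1, 2, 99, 98, 23] (same object as a)
`b.append(545)` → b = [2, 49, 98, 545]
`print(a)` → prints [1, 2, 99, 98, 23]
`print(b)` → prints [2, 49, 98, 545]
`print(c)` → prints [1, 2, 99, 98, 23]

Answer:
[1, 2, 99, 98, 23]
[2, 49, 98, 545]
[1, 2, 99, 98, 23]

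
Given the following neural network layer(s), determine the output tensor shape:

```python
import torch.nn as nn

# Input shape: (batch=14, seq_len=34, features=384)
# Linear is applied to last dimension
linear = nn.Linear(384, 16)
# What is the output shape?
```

Input: (14, 34, 384) -> Output: (14, 34, 16)

Answer: (14, 34, 16)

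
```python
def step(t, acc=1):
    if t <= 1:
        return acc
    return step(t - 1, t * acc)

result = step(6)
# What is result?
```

Accumulator trace (n, acc): (6, 1) -> (5, 6) -> (4, 30) -> (3, 120) -> (2, 360) -> (1, 720) -> return 720

Answer: 720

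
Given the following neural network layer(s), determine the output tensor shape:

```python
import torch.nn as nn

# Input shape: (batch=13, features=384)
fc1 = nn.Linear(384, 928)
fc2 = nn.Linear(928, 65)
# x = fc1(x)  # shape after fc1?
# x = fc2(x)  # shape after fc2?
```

Input: (13, 384) -> after fc1: (13, 928) -> Output: (13, 65)

Answer: (13, 65)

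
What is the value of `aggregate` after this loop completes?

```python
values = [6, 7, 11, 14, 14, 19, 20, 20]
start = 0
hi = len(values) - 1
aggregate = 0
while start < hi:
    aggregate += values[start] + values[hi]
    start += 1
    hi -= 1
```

Sum of pairs from ends
`aggregate` takes the values: 0 → 26 → 53 → 83 → 111

Answer: 111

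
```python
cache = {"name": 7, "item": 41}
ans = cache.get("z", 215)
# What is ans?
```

Trace:
`cache = {"name": 7, "item": 41}` → cache = {'name': 7, 'item': 41}
`ans = cache.get("z", 215)` → ans = 215
So ans = 215

Answer: 215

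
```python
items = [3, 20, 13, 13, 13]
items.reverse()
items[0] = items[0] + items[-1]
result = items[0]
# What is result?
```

Trace:
`items = [3, 20, 13, 13, 13]` → items = [3, 20, 13, 13, 13]
`items.reverse()` → items = [13, 13, 13, 20, 3]
`items[0] = items[0] + items[-1]` → items = [16, 13, 13, 20, 3]
`result = items[0]` → result = 16
So result = 16

Answer: 16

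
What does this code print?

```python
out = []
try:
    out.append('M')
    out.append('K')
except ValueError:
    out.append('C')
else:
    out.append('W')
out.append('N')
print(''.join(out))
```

Execution trace: 'M' (try body) → 'K' (try body, no exception) → 'W' (else) → 'N' (after the try/except). Output: MKWN

Answer: MKWN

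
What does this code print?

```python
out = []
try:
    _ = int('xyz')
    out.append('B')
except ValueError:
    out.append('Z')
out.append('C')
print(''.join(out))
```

Execution trace: 'Z' (except ValueError) → 'C' (after the try/except). Output: ZC

Answer: ZC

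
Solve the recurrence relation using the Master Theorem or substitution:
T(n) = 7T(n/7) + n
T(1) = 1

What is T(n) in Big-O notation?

By Master Theorem: a=7, b=7, f(n)=n. Since log_7(7) = 1 and f(n) = Θ(n^1), Case 2 applies. T(n) = O(n log n).

Answer: O(n log n)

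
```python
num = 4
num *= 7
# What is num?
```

Trace:
`num = 4` → num = 4
`num *= 7` → num = 28
So num = 28

Answer: 28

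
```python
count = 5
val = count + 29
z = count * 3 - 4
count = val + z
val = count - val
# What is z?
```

Trace:
`count = 5` → count = 5
`val = count + 29` → val = 34
`z = count * 3 - 4` → z = 11
`count = val + z` → count = 45
`val = count - val` → val = 11
So z = 11

Answer: 11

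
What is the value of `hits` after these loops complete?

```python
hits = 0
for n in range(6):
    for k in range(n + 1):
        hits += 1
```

Triangle: 1 + 2 + ... + 6
`hits` takes the values: 0 → 1 → 2 → 3 → 4 → 5 → 6 → 7 → 8 → 9 → 10 → 11 → 12 → 13 → 14 → 15 → 16 → 17 → 18 → 19 → 20 → 21

Answer: 21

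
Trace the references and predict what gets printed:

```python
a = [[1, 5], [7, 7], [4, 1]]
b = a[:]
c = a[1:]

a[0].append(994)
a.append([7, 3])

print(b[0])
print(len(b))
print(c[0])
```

Key concept: slice with nested mutation.
Step by step:
`a = [[1, 5], [7, 7], [4, 1]]` → a = [[1, 5], [7, 7], [4, 1]]
`b = a[:]` → b = [[1, 5], [7, 7], [4, 1]]
`c = a[1:]` → c = [[7, 7], [4, 1]]
`a[0].append(994)` → a = [[1, 5, 994], [7, 7], [4, 1]]; b = [[1, 5, 994], [7, 7], [4, 1]]
`a.append([7, 3])` → a = [[1, 5, 994], [7, 7], [4, 1], [7, 3]]
`print(b[0])` → prints [1, 5, 994]
`print(len(b))` → prints 3
`print(c[0])` → prints [7, 7]

Answer:
[1, 5, 994]
3
[7, 7]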